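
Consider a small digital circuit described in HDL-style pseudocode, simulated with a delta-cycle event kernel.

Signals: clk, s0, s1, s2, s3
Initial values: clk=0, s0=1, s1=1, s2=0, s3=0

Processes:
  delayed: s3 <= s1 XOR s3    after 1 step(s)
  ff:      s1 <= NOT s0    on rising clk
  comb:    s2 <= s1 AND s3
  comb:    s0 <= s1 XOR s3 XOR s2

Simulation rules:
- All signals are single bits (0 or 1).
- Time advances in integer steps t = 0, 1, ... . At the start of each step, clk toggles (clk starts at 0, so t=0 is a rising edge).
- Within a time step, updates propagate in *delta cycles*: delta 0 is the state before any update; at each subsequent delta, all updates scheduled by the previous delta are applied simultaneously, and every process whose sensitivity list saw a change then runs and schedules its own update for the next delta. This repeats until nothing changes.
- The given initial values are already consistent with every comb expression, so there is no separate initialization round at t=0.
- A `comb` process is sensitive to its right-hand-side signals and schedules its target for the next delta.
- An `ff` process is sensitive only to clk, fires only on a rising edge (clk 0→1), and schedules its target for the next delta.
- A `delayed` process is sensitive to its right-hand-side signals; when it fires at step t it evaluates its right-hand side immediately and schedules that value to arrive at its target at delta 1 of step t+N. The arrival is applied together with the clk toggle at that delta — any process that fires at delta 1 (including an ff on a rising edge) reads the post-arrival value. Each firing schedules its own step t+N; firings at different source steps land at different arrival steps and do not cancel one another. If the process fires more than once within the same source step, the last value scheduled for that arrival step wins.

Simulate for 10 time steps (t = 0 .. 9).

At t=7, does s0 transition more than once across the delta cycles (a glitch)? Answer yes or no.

yes

t0.Δ0 s3=0 s0=1 s2=0 s1=1 clk=0
t0.Δ1 s3=0 s0=1 s2=0 s1=1 clk=1
t0.Δ2 s3=0 s0=1 s2=0 s1=0 clk=1
t0.Δ3 s3=0 s0=0 s2=0 s1=0 clk=1
t1.Δ0 s3=0 s0=0 s2=0 s1=0 clk=1
t1.Δ1 s3=0 s0=0 s2=0 s1=0 clk=0
t2.Δ0 s3=0 s0=0 s2=0 s1=0 clk=0
t2.Δ1 s3=0 s0=0 s2=0 s1=0 clk=1
t2.Δ2 s3=0 s0=0 s2=0 s1=1 clk=1
t2.Δ3 s3=0 s0=1 s2=0 s1=1 clk=1
t3.Δ0 s3=0 s0=1 s2=0 s1=1 clk=1
t3.Δ1 s3=1 s0=1 s2=0 s1=1 clk=0
t3.Δ2 s3=1 s0=0 s2=1 s1=1 clk=0
t3.Δ3 s3=1 s0=1 s2=1 s1=1 clk=0
t4.Δ0 s3=1 s0=1 s2=1 s1=1 clk=0
t4.Δ1 s3=0 s0=1 s2=1 s1=1 clk=1
t4.Δ2 s3=0 s0=0 s2=0 s1=0 clk=1
t5.Δ0 s3=0 s0=0 s2=0 s1=0 clk=1
t5.Δ1 s3=0 s0=0 s2=0 s1=0 clk=0
t6.Δ0 s3=0 s0=0 s2=0 s1=0 clk=0
t6.Δ1 s3=0 s0=0 s2=0 s1=0 clk=1
t6.Δ2 s3=0 s0=0 s2=0 s1=1 clk=1
t6.Δ3 s3=0 s0=1 s2=0 s1=1 clk=1
t7.Δ0 s3=0 s0=1 s2=0 s1=1 clk=1
t7.Δ1 s3=1 s0=1 s2=0 s1=1 clk=0
t7.Δ2 s3=1 s0=0 s2=1 s1=1 clk=0
t7.Δ3 s3=1 s0=1 s2=1 s1=1 clk=0
t8.Δ0 s3=1 s0=1 s2=1 s1=1 clk=0
t8.Δ1 s3=0 s0=1 s2=1 s1=1 clk=1
t8.Δ2 s3=0 s0=0 s2=0 s1=0 clk=1
t9.Δ0 s3=0 s0=0 s2=0 s1=0 clk=1
t9.Δ1 s3=0 s0=0 s2=0 s1=0 clk=0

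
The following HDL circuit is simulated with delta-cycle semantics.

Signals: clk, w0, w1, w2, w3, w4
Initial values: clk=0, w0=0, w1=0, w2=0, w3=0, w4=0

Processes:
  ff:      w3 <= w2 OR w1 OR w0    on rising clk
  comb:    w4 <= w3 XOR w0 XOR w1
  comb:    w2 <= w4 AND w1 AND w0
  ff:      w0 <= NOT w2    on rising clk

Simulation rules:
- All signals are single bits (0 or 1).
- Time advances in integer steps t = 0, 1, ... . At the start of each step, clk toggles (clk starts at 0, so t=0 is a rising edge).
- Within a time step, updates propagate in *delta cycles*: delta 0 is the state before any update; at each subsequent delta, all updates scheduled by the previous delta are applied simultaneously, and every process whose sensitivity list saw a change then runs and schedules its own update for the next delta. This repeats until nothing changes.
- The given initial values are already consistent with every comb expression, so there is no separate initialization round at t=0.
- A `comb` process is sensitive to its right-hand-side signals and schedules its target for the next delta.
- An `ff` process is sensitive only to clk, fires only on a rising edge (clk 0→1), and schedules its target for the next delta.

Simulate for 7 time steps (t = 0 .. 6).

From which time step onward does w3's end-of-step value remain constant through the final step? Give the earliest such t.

[bits: w1,w3,w2,clk,w4,w0]
t=0: Δ0=000000 Δ1=000100 Δ2=000101 Δ3=000111 | 3Δ
t=1: Δ0=000111 Δ1=000011 | 1Δ
t=2: Δ0=000011 Δ1=000111 Δ2=010111 Δ3=010101 | 3Δ
t=3: Δ0=010101 Δ1=010001 | 1Δ
t=4: Δ0=010001 Δ1=010101 | 1Δ
t=5: Δ0=010101 Δ1=010001 | 1Δ
t=6: Δ0=010001 Δ1=010101 | 1Δ

2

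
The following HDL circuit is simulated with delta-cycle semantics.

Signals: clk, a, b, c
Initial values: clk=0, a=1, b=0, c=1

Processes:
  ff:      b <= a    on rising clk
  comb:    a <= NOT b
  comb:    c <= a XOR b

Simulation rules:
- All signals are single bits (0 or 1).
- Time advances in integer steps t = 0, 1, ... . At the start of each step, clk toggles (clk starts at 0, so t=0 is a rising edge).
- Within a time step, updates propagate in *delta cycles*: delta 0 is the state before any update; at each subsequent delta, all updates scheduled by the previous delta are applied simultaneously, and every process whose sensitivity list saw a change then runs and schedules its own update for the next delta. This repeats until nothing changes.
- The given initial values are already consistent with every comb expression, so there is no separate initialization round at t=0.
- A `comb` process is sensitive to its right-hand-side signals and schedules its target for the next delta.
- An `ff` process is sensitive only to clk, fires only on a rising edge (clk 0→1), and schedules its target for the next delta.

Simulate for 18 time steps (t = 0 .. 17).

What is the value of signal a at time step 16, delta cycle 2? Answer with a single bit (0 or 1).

1

[bits: c,clk,b,a]
t=0: Δ0=1001 Δ1=1101 Δ2=1111 Δ3=0110 Δ4=1110 | 4Δ
t=1: Δ0=1110 Δ1=1010 | 1Δ
t=2: Δ0=1010 Δ1=1110 Δ2=1100 Δ3=0101 Δ4=1101 | 4Δ
t=3: Δ0=1101 Δ1=1001 | 1Δ
t=4: Δ0=1001 Δ1=1101 Δ2=1111 Δ3=0110 Δ4=1110 | 4Δ
t=5: Δ0=1110 Δ1=1010 | 1Δ
t=6: Δ0=1010 Δ1=1110 Δ2=1100 Δ3=0101 Δ4=1101 | 4Δ
t=7: Δ0=1101 Δ1=1001 | 1Δ
t=8: Δ0=1001 Δ1=1101 Δ2=1111 Δ3=0110 Δ4=1110 | 4Δ
t=9: Δ0=1110 Δ1=1010 | 1Δ
t=10: Δ0=1010 Δ1=1110 Δ2=1100 Δ3=0101 Δ4=1101 | 4Δ
t=11: Δ0=1101 Δ1=1001 | 1Δ
t=12: Δ0=1001 Δ1=1101 Δ2=1111 Δ3=0110 Δ4=1110 | 4Δ
t=13: Δ0=1110 Δ1=1010 | 1Δ
t=14: Δ0=1010 Δ1=1110 Δ2=1100 Δ3=0101 Δ4=1101 | 4Δ
t=15: Δ0=1101 Δ1=1001 | 1Δ
t=16: Δ0=1001 Δ1=1101 Δ2=1111 Δ3=0110 Δ4=1110 | 4Δ
t=17: Δ0=1110 Δ1=1010 | 1Δ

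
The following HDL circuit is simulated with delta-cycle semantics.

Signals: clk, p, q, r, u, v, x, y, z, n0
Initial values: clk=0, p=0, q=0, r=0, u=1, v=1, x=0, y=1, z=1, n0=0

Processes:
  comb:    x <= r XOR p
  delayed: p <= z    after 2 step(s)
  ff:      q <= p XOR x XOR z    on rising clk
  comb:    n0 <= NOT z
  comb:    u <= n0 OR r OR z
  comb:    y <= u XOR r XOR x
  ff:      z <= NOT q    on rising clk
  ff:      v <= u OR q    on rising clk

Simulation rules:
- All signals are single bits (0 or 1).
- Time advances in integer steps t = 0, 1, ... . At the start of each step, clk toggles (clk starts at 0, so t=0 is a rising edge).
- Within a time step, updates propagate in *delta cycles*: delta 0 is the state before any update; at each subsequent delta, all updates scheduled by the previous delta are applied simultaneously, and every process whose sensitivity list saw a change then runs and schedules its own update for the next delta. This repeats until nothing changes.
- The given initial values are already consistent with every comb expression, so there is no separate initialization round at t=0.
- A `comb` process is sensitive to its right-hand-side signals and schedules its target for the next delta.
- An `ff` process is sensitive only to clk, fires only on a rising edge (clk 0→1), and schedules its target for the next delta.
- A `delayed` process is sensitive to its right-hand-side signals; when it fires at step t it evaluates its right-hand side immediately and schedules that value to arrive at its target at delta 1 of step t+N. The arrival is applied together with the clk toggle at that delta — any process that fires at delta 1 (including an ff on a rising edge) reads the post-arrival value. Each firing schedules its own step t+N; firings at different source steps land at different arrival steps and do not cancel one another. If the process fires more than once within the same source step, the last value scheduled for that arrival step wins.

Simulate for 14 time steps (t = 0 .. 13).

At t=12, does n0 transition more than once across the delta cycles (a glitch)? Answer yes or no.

t0.Δ0 n0=0 r=0 u=1 p=0 z=1 v=1 y=1 clk=0 q=0 x=0
t0.Δ1 n0=0 r=0 u=1 p=0 z=1 v=1 y=1 clk=1 q=0 x=0
t0.Δ2 n0=0 r=0 u=1 p=0 z=1 v=1 y=1 clk=1 q=1 x=0
t1.Δ0 n0=0 r=0 u=1 p=0 z=1 v=1 y=1 clk=1 q=1 x=0
t1.Δ1 n0=0 r=0 u=1 p=0 z=1 v=1 y=1 clk=0 q=1 x=0
t2.Δ0 n0=0 r=0 u=1 p=0 z=1 v=1 y=1 clk=0 q=1 x=0
t2.Δ1 n0=0 r=0 u=1 p=0 z=1 v=1 y=1 clk=1 q=1 x=0
t2.Δ2 n0=0 r=0 u=1 p=0 z=0 v=1 y=1 clk=1 q=1 x=0
t2.Δ3 n0=1 r=0 u=0 p=0 z=0 v=1 y=1 clk=1 q=1 x=0
t2.Δ4 n0=1 r=0 u=1 p=0 z=0 v=1 y=0 clk=1 q=1 x=0
t2.Δ5 n0=1 r=0 u=1 p=0 z=0 v=1 y=1 clk=1 q=1 x=0
t3.Δ0 n0=1 r=0 u=1 p=0 z=0 v=1 y=1 clk=1 q=1 x=0
t3.Δ1 n0=1 r=0 u=1 p=0 z=0 v=1 y=1 clk=0 q=1 x=0
t4.Δ0 n0=1 r=0 u=1 p=0 z=0 v=1 y=1 clk=0 q=1 x=0
t4.Δ1 n0=1 r=0 u=1 p=0 z=0 v=1 y=1 clk=1 q=1 x=0
t4.Δ2 n0=1 r=0 u=1 p=0 z=0 v=1 y=1 clk=1 q=0 x=0
t5.Δ0 n0=1 r=0 u=1 p=0 z=0 v=1 y=1 clk=1 q=0 x=0
t5.Δ1 n0=1 r=0 u=1 p=0 z=0 v=1 y=1 clk=0 q=0 x=0
t6.Δ0 n0=1 r=0 u=1 p=0 z=0 v=1 y=1 clk=0 q=0 x=0
t6.Δ1 n0=1 r=0 u=1 p=0 z=0 v=1 y=1 clk=1 q=0 x=0
t6.Δ2 n0=1 r=0 u=1 p=0 z=1 v=1 y=1 clk=1 q=0 x=0
t6.Δ3 n0=0 r=0 u=1 p=0 z=1 v=1 y=1 clk=1 q=0 x=0
t7.Δ0 n0=0 r=0 u=1 p=0 z=1 v=1 y=1 clk=1 q=0 x=0
t7.Δ1 n0=0 r=0 u=1 p=0 z=1 v=1 y=1 clk=0 q=0 x=0
t8.Δ0 n0=0 r=0 u=1 p=0 z=1 v=1 y=1 clk=0 q=0 x=0
t8.Δ1 n0=0 r=0 u=1 p=1 z=1 v=1 y=1 clk=1 q=0 x=0
t8.Δ2 n0=0 r=0 u=1 p=1 z=1 v=1 y=1 clk=1 q=0 x=1
t8.Δ3 n0=0 r=0 u=1 p=1 z=1 v=1 y=0 clk=1 q=0 x=1
t9.Δ0 n0=0 r=0 u=1 p=1 z=1 v=1 y=0 clk=1 q=0 x=1
t9.Δ1 n0=0 r=0 u=1 p=1 z=1 v=1 y=0 clk=0 q=0 x=1
t10.Δ0 n0=0 r=0 u=1 p=1 z=1 v=1 y=0 clk=0 q=0 x=1
t10.Δ1 n0=0 r=0 u=1 p=1 z=1 v=1 y=0 clk=1 q=0 x=1
t10.Δ2 n0=0 r=0 u=1 p=1 z=1 v=1 y=0 clk=1 q=1 x=1
t11.Δ0 n0=0 r=0 u=1 p=1 z=1 v=1 y=0 clk=1 q=1 x=1
t11.Δ1 n0=0 r=0 u=1 p=1 z=1 v=1 y=0 clk=0 q=1 x=1
t12.Δ0 n0=0 r=0 u=1 p=1 z=1 v=1 y=0 clk=0 q=1 x=1
t12.Δ1 n0=0 r=0 u=1 p=1 z=1 v=1 y=0 clk=1 q=1 x=1
t12.Δ2 n0=0 r=0 u=1 p=1 z=0 v=1 y=0 clk=1 q=1 x=1
t12.Δ3 n0=1 r=0 u=0 p=1 z=0 v=1 y=0 clk=1 q=1 x=1
t12.Δ4 n0=1 r=0 u=1 p=1 z=0 v=1 y=1 clk=1 q=1 x=1
t12.Δ5 n0=1 r=0 u=1 p=1 z=0 v=1 y=0 clk=1 q=1 x=1
t13.Δ0 n0=1 r=0 u=1 p=1 z=0 v=1 y=0 clk=1 q=1 x=1
t13.Δ1 n0=1 r=0 u=1 p=1 z=0 v=1 y=0 clk=0 q=1 x=1

no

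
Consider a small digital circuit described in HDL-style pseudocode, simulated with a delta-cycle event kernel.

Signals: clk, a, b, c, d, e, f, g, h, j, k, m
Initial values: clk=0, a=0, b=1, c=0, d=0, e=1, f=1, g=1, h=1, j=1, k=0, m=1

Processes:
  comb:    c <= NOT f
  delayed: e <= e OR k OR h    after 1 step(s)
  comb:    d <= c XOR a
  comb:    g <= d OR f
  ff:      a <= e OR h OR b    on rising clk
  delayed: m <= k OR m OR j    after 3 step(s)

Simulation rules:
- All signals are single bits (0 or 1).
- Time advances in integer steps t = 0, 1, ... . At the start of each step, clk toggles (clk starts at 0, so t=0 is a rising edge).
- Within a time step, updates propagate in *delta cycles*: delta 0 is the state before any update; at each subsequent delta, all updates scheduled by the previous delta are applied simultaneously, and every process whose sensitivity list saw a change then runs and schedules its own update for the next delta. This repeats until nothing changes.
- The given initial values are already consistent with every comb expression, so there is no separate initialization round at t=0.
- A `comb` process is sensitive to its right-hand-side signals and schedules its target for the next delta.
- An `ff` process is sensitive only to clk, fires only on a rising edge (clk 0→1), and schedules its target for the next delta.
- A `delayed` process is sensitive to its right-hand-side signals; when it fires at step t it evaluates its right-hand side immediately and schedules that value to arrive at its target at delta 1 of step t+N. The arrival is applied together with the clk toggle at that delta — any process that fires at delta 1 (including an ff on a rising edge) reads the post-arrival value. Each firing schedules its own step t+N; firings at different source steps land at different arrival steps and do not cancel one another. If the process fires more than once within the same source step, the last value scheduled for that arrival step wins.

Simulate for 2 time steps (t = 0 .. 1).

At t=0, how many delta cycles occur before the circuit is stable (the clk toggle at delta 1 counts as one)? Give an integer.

3

t0.Δ0 j=1 f=1 b=1 g=1 e=1 k=0 d=0 m=1 c=0 clk=0 h=1 a=0
t0.Δ1 j=1 f=1 b=1 g=1 e=1 k=0 d=0 m=1 c=0 clk=1 h=1 a=0
t0.Δ2 j=1 f=1 b=1 g=1 e=1 k=0 d=0 m=1 c=0 clk=1 h=1 a=1
t0.Δ3 j=1 f=1 b=1 g=1 e=1 k=0 d=1 m=1 c=0 clk=1 h=1 a=1
t1.Δ0 j=1 f=1 b=1 g=1 e=1 k=0 d=1 m=1 c=0 clk=1 h=1 a=1
t1.Δ1 j=1 f=1 b=1 g=1 e=1 k=0 d=1 m=1 c=0 clk=0 h=1 a=1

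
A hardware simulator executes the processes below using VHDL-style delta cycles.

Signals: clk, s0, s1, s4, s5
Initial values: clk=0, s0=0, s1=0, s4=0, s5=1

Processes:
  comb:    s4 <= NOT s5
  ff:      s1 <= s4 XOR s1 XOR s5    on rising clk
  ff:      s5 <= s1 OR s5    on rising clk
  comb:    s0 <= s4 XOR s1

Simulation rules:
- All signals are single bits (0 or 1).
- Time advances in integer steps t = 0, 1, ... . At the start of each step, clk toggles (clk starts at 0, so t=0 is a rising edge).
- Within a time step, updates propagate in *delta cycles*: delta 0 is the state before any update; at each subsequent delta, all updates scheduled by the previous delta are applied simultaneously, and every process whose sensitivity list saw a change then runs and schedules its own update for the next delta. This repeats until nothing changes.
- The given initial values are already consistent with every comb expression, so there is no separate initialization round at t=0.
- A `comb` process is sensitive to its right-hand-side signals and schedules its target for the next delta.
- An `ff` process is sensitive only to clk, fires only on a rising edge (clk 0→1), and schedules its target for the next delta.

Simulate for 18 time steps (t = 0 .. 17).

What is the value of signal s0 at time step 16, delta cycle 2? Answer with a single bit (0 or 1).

t=0 Δ0: s4=0 s1=0 s5=1 s0=0 clk=0
  Δ1: clk:0→1
  Δ2: s1:0→1
  Δ3: s0:0→1
  (3Δ to stable)
t=1 Δ0: s4=0 s1=1 s5=1 s0=1 clk=1
  Δ1: clk:1→0
  (1Δ to stable)
t=2 Δ0: s4=0 s1=1 s5=1 s0=1 clk=0
  Δ1: clk:0→1
  Δ2: s1:1→0
  Δ3: s0:1→0
  (3Δ to stable)
t=3 Δ0: s4=0 s1=0 s5=1 s0=0 clk=1
  Δ1: clk:1→0
  (1Δ to stable)
t=4 Δ0: s4=0 s1=0 s5=1 s0=0 clk=0
  Δ1: clk:0→1
  Δ2: s1:0→1
  Δ3: s0:0→1
  (3Δ to stable)
t=5 Δ0: s4=0 s1=1 s5=1 s0=1 clk=1
  Δ1: clk:1→0
  (1Δ to stable)
t=6 Δ0: s4=0 s1=1 s5=1 s0=1 clk=0
  Δ1: clk:0→1
  Δ2: s1:1→0
  Δ3: s0:1→0
  (3Δ to stable)
t=7 Δ0: s4=0 s1=0 s5=1 s0=0 clk=1
  Δ1: clk:1→0
  (1Δ to stable)
t=8 Δ0: s4=0 s1=0 s5=1 s0=0 clk=0
  Δ1: clk:0→1
  Δ2: s1:0→1
  Δ3: s0:0→1
  (3Δ to stable)
t=9 Δ0: s4=0 s1=1 s5=1 s0=1 clk=1
  Δ1: clk:1→0
  (1Δ to stable)
t=10 Δ0: s4=0 s1=1 s5=1 s0=1 clk=0
  Δ1: clk:0→1
  Δ2: s1:1→0
  Δ3: s0:1→0
  (3Δ to stable)
t=11 Δ0: s4=0 s1=0 s5=1 s0=0 clk=1
  Δ1: clk:1→0
  (1Δ to stable)
t=12 Δ0: s4=0 s1=0 s5=1 s0=0 clk=0
  Δ1: clk:0→1
  Δ2: s1:0→1
  Δ3: s0:0→1
  (3Δ to stable)
t=13 Δ0: s4=0 s1=1 s5=1 s0=1 clk=1
  Δ1: clk:1→0
  (1Δ to stable)
t=14 Δ0: s4=0 s1=1 s5=1 s0=1 clk=0
  Δ1: clk:0→1
  Δ2: s1:1→0
  Δ3: s0:1→0
  (3Δ to stable)
t=15 Δ0: s4=0 s1=0 s5=1 s0=0 clk=1
  Δ1: clk:1→0
  (1Δ to stable)
t=16 Δ0: s4=0 s1=0 s5=1 s0=0 clk=0
  Δ1: clk:0→1
  Δ2: s1:0→1
  Δ3: s0:0→1
  (3Δ to stable)
t=17 Δ0: s4=0 s1=1 s5=1 s0=1 clk=1
  Δ1: clk:1→0
  (1Δ to stable)

0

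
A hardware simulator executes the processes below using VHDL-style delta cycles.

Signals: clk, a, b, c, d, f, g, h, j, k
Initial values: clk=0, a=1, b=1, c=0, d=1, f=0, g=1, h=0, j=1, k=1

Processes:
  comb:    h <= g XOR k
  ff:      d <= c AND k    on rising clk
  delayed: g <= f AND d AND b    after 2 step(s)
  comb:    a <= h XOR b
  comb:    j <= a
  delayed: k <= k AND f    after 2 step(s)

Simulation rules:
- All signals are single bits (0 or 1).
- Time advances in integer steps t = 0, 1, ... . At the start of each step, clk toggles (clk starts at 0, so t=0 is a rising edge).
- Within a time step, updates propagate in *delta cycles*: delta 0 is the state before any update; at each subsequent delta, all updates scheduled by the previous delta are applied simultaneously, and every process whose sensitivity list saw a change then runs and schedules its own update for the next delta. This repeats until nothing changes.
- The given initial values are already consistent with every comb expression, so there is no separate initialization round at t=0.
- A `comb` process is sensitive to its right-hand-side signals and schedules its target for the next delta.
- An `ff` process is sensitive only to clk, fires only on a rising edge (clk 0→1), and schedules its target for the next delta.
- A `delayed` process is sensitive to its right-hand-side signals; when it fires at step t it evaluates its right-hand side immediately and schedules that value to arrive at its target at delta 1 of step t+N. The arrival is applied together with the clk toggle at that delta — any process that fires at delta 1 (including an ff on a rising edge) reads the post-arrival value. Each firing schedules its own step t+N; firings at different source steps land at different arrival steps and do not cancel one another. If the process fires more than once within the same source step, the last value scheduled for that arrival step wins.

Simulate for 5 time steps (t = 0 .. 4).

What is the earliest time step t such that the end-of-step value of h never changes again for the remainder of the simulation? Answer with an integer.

2

[bits: k,f,c,d,a,b,g,h,j,clk]
t=0: Δ0=1001111010 Δ1=1001111011 Δ2=1000111011 | 2Δ
t=1: Δ0=1000111011 Δ1=1000111010 | 1Δ
t=2: Δ0=1000111010 Δ1=1000110011 Δ2=1000110111 Δ3=1000010111 Δ4=1000010101 | 4Δ
t=3: Δ0=1000010101 Δ1=1000010100 | 1Δ
t=4: Δ0=1000010100 Δ1=1000010101 | 1Δ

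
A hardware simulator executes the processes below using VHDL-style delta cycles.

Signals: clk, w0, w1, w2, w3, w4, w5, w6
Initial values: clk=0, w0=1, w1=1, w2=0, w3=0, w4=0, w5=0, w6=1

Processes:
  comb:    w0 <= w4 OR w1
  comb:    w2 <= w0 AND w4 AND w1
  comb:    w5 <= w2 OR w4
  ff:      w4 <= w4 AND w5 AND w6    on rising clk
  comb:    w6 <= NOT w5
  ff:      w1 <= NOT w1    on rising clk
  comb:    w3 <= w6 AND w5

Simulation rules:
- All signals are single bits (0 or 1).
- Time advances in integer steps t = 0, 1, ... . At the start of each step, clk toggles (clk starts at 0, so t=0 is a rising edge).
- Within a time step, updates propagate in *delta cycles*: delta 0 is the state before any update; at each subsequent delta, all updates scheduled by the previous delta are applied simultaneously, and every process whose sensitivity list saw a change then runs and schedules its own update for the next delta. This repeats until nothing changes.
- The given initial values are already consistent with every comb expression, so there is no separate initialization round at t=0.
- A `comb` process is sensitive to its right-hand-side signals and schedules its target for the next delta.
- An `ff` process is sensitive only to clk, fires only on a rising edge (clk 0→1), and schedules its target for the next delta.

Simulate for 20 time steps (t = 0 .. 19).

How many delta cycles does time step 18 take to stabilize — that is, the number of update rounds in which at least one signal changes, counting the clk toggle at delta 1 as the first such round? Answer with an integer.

3

t0.Δ0 w5=0 w3=0 w2=0 w4=0 clk=0 w1=1 w6=1 w0=1
t0.Δ1 w5=0 w3=0 w2=0 w4=0 clk=1 w1=1 w6=1 w0=1
t0.Δ2 w5=0 w3=0 w2=0 w4=0 clk=1 w1=0 w6=1 w0=1
t0.Δ3 w5=0 w3=0 w2=0 w4=0 clk=1 w1=0 w6=1 w0=0
t1.Δ0 w5=0 w3=0 w2=0 w4=0 clk=1 w1=0 w6=1 w0=0
t1.Δ1 w5=0 w3=0 w2=0 w4=0 clk=0 w1=0 w6=1 w0=0
t2.Δ0 w5=0 w3=0 w2=0 w4=0 clk=0 w1=0 w6=1 w0=0
t2.Δ1 w5=0 w3=0 w2=0 w4=0 clk=1 w1=0 w6=1 w0=0
t2.Δ2 w5=0 w3=0 w2=0 w4=0 clk=1 w1=1 w6=1 w0=0
t2.Δ3 w5=0 w3=0 w2=0 w4=0 clk=1 w1=1 w6=1 w0=1
t3.Δ0 w5=0 w3=0 w2=0 w4=0 clk=1 w1=1 w6=1 w0=1
t3.Δ1 w5=0 w3=0 w2=0 w4=0 clk=0 w1=1 w6=1 w0=1
t4.Δ0 w5=0 w3=0 w2=0 w4=0 clk=0 w1=1 w6=1 w0=1
t4.Δ1 w5=0 w3=0 w2=0 w4=0 clk=1 w1=1 w6=1 w0=1
t4.Δ2 w5=0 w3=0 w2=0 w4=0 clk=1 w1=0 w6=1 w0=1
t4.Δ3 w5=0 w3=0 w2=0 w4=0 clk=1 w1=0 w6=1 w0=0
t5.Δ0 w5=0 w3=0 w2=0 w4=0 clk=1 w1=0 w6=1 w0=0
t5.Δ1 w5=0 w3=0 w2=0 w4=0 clk=0 w1=0 w6=1 w0=0
t6.Δ0 w5=0 w3=0 w2=0 w4=0 clk=0 w1=0 w6=1 w0=0
t6.Δ1 w5=0 w3=0 w2=0 w4=0 clk=1 w1=0 w6=1 w0=0
t6.Δ2 w5=0 w3=0 w2=0 w4=0 clk=1 w1=1 w6=1 w0=0
t6.Δ3 w5=0 w3=0 w2=0 w4=0 clk=1 w1=1 w6=1 w0=1
t7.Δ0 w5=0 w3=0 w2=0 w4=0 clk=1 w1=1 w6=1 w0=1
t7.Δ1 w5=0 w3=0 w2=0 w4=0 clk=0 w1=1 w6=1 w0=1
t8.Δ0 w5=0 w3=0 w2=0 w4=0 clk=0 w1=1 w6=1 w0=1
t8.Δ1 w5=0 w3=0 w2=0 w4=0 clk=1 w1=1 w6=1 w0=1
t8.Δ2 w5=0 w3=0 w2=0 w4=0 clk=1 w1=0 w6=1 w0=1
t8.Δ3 w5=0 w3=0 w2=0 w4=0 clk=1 w1=0 w6=1 w0=0
t9.Δ0 w5=0 w3=0 w2=0 w4=0 clk=1 w1=0 w6=1 w0=0
t9.Δ1 w5=0 w3=0 w2=0 w4=0 clk=0 w1=0 w6=1 w0=0
t10.Δ0 w5=0 w3=0 w2=0 w4=0 clk=0 w1=0 w6=1 w0=0
t10.Δ1 w5=0 w3=0 w2=0 w4=0 clk=1 w1=0 w6=1 w0=0
t10.Δ2 w5=0 w3=0 w2=0 w4=0 clk=1 w1=1 w6=1 w0=0
t10.Δ3 w5=0 w3=0 w2=0 w4=0 clk=1 w1=1 w6=1 w0=1
t11.Δ0 w5=0 w3=0 w2=0 w4=0 clk=1 w1=1 w6=1 w0=1
t11.Δ1 w5=0 w3=0 w2=0 w4=0 clk=0 w1=1 w6=1 w0=1
t12.Δ0 w5=0 w3=0 w2=0 w4=0 clk=0 w1=1 w6=1 w0=1
t12.Δ1 w5=0 w3=0 w2=0 w4=0 clk=1 w1=1 w6=1 w0=1
t12.Δ2 w5=0 w3=0 w2=0 w4=0 clk=1 w1=0 w6=1 w0=1
t12.Δ3 w5=0 w3=0 w2=0 w4=0 clk=1 w1=0 w6=1 w0=0
t13.Δ0 w5=0 w3=0 w2=0 w4=0 clk=1 w1=0 w6=1 w0=0
t13.Δ1 w5=0 w3=0 w2=0 w4=0 clk=0 w1=0 w6=1 w0=0
t14.Δ0 w5=0 w3=0 w2=0 w4=0 clk=0 w1=0 w6=1 w0=0
t14.Δ1 w5=0 w3=0 w2=0 w4=0 clk=1 w1=0 w6=1 w0=0
t14.Δ2 w5=0 w3=0 w2=0 w4=0 clk=1 w1=1 w6=1 w0=0
t14.Δ3 w5=0 w3=0 w2=0 w4=0 clk=1 w1=1 w6=1 w0=1
t15.Δ0 w5=0 w3=0 w2=0 w4=0 clk=1 w1=1 w6=1 w0=1
t15.Δ1 w5=0 w3=0 w2=0 w4=0 clk=0 w1=1 w6=1 w0=1
t16.Δ0 w5=0 w3=0 w2=0 w4=0 clk=0 w1=1 w6=1 w0=1
t16.Δ1 w5=0 w3=0 w2=0 w4=0 clk=1 w1=1 w6=1 w0=1
t16.Δ2 w5=0 w3=0 w2=0 w4=0 clk=1 w1=0 w6=1 w0=1
t16.Δ3 w5=0 w3=0 w2=0 w4=0 clk=1 w1=0 w6=1 w0=0
t17.Δ0 w5=0 w3=0 w2=0 w4=0 clk=1 w1=0 w6=1 w0=0
t17.Δ1 w5=0 w3=0 w2=0 w4=0 clk=0 w1=0 w6=1 w0=0
t18.Δ0 w5=0 w3=0 w2=0 w4=0 clk=0 w1=0 w6=1 w0=0
t18.Δ1 w5=0 w3=0 w2=0 w4=0 clk=1 w1=0 w6=1 w0=0
t18.Δ2 w5=0 w3=0 w2=0 w4=0 clk=1 w1=1 w6=1 w0=0
t18.Δ3 w5=0 w3=0 w2=0 w4=0 clk=1 w1=1 w6=1 w0=1
t19.Δ0 w5=0 w3=0 w2=0 w4=0 clk=1 w1=1 w6=1 w0=1
t19.Δ1 w5=0 w3=0 w2=0 w4=0 clk=0 w1=1 w6=1 w0=1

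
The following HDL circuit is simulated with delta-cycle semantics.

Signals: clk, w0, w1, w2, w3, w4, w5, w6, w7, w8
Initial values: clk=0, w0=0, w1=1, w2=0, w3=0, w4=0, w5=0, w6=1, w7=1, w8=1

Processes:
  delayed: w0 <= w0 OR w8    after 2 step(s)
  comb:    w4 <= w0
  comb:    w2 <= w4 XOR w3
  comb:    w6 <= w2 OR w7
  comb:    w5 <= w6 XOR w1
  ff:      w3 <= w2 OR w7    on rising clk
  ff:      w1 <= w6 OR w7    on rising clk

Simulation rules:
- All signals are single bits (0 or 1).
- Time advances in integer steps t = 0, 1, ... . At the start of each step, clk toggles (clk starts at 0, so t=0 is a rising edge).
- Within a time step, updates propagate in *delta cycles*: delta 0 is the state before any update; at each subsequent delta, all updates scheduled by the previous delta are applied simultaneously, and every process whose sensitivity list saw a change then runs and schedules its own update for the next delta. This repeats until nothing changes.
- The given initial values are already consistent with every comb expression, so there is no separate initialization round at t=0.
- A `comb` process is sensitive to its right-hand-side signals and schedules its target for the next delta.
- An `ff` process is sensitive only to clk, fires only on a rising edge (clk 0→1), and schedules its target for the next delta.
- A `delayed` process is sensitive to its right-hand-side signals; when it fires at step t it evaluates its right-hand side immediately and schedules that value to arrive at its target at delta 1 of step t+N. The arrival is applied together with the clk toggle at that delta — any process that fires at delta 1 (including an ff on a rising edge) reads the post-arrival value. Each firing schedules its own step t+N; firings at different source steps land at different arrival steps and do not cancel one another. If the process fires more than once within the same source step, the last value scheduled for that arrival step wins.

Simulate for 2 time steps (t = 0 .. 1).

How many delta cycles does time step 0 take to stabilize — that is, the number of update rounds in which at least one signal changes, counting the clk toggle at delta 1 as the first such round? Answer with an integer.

[bits: w0,w8,w1,clk,w6,w3,w2,w7,w4,w5]
t=0: Δ0=0110100100 Δ1=0111100100 Δ2=0111110100 Δ3=0111111100 | 3Δ
t=1: Δ0=0111111100 Δ1=0110111100 | 1Δ

3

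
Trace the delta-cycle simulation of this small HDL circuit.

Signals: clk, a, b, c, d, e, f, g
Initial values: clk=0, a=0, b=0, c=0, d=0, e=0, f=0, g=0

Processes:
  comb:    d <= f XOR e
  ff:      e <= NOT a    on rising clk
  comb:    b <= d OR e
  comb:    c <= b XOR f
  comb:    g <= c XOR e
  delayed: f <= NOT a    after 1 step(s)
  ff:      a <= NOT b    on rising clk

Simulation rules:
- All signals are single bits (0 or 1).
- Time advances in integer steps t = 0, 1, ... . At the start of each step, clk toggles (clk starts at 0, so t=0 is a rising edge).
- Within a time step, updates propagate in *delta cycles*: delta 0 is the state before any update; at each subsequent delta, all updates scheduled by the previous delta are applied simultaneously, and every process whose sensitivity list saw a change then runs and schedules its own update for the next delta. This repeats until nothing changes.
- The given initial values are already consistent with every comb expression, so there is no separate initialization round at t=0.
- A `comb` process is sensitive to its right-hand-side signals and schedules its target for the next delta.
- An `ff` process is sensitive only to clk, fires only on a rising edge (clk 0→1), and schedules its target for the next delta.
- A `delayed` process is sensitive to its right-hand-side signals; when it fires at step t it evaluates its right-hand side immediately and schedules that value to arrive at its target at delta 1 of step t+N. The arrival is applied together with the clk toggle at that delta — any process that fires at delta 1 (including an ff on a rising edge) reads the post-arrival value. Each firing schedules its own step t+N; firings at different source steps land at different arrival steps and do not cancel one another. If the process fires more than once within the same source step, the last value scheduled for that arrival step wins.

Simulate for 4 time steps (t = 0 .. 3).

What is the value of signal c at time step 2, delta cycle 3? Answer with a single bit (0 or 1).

1

t0.Δ0 g=0 f=0 d=0 a=0 c=0 b=0 clk=0 e=0
t0.Δ1 g=0 f=0 d=0 a=0 c=0 b=0 clk=1 e=0
t0.Δ2 g=0 f=0 d=0 a=1 c=0 b=0 clk=1 e=1
t0.Δ3 g=1 f=0 d=1 a=1 c=0 b=1 clk=1 e=1
t0.Δ4 g=1 f=0 d=1 a=1 c=1 b=1 clk=1 e=1
t0.Δ5 g=0 f=0 d=1 a=1 c=1 b=1 clk=1 e=1
t1.Δ0 g=0 f=0 d=1 a=1 c=1 b=1 clk=1 e=1
t1.Δ1 g=0 f=0 d=1 a=1 c=1 b=1 clk=0 e=1
t2.Δ0 g=0 f=0 d=1 a=1 c=1 b=1 clk=0 e=1
t2.Δ1 g=0 f=0 d=1 a=1 c=1 b=1 clk=1 e=1
t2.Δ2 g=0 f=0 d=1 a=0 c=1 b=1 clk=1 e=0
t2.Δ3 g=1 f=0 d=0 a=0 c=1 b=1 clk=1 e=0
t2.Δ4 g=1 f=0 d=0 a=0 c=1 b=0 clk=1 e=0
t2.Δ5 g=1 f=0 d=0 a=0 c=0 b=0 clk=1 e=0
t2.Δ6 g=0 f=0 d=0 a=0 c=0 b=0 clk=1 e=0
t3.Δ0 g=0 f=0 d=0 a=0 c=0 b=0 clk=1 e=0
t3.Δ1 g=0 f=1 d=0 a=0 c=0 b=0 clk=0 e=0
t3.Δ2 g=0 f=1 d=1 a=0 c=1 b=0 clk=0 e=0
t3.Δ3 g=1 f=1 d=1 a=0 c=1 b=1 clk=0 e=0
t3.Δ4 g=1 f=1 d=1 a=0 c=0 b=1 clk=0 e=0
t3.Δ5 g=0 f=1 d=1 a=0 c=0 b=1 clk=0 e=0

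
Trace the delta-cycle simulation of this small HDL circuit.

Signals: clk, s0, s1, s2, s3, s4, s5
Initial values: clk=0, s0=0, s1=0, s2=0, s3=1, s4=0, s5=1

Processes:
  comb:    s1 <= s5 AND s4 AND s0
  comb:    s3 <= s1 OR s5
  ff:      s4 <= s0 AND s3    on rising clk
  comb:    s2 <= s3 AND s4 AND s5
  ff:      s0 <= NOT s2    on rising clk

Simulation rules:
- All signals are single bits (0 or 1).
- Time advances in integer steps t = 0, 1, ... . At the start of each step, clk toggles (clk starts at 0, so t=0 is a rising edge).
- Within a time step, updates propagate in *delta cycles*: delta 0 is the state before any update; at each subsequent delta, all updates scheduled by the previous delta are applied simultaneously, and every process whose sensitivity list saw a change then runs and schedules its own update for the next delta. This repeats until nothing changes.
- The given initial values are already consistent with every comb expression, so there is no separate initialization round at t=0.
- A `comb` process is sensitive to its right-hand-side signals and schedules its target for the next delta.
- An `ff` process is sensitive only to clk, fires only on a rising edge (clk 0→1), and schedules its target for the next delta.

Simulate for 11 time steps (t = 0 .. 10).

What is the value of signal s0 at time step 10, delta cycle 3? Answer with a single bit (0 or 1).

[bits: clk,s3,s5,s0,s2,s1,s4]
t=0: Δ0=0110000 Δ1=1110000 Δ2=1111000 | 2Δ
t=1: Δ0=1111000 Δ1=0111000 | 1Δ
t=2: Δ0=0111000 Δ1=1111000 Δ2=1111001 Δ3=1111111 | 3Δ
t=3: Δ0=1111111 Δ1=0111111 | 1Δ
t=4: Δ0=0111111 Δ1=1111111 Δ2=1110111 Δ3=1110101 | 3Δ
t=5: Δ0=1110101 Δ1=0110101 | 1Δ
t=6: Δ0=0110101 Δ1=1110101 Δ2=1110100 Δ3=1110000 | 3Δ
t=7: Δ0=1110000 Δ1=0110000 | 1Δ
t=8: Δ0=0110000 Δ1=1110000 Δ2=1111000 | 2Δ
t=9: Δ0=1111000 Δ1=0111000 | 1Δ
t=10: Δ0=0111000 Δ1=1111000 Δ2=1111001 Δ3=1111111 | 3Δ

1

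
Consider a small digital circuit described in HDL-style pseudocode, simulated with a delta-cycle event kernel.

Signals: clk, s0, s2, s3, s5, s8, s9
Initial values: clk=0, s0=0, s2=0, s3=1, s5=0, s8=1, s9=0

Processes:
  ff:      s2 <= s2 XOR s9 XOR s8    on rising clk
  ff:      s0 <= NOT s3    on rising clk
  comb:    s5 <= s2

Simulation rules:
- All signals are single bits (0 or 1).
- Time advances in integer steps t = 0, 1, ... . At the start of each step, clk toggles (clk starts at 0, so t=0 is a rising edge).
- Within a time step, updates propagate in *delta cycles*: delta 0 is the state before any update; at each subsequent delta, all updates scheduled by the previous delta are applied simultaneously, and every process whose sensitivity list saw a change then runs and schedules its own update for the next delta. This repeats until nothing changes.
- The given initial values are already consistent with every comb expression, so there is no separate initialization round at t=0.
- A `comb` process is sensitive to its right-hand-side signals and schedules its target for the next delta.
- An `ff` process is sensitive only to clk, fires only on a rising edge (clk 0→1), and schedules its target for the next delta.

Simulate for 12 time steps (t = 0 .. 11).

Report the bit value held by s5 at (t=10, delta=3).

[bits: clk,s9,s0,s2,s3,s5,s8]
t=0: Δ0=0000101 Δ1=1000101 Δ2=1001101 Δ3=1001111 | 3Δ
t=1: Δ0=1001111 Δ1=0001111 | 1Δ
t=2: Δ0=0001111 Δ1=1001111 Δ2=1000111 Δ3=1000101 | 3Δ
t=3: Δ0=1000101 Δ1=0000101 | 1Δ
t=4: Δ0=0000101 Δ1=1000101 Δ2=1001101 Δ3=1001111 | 3Δ
t=5: Δ0=1001111 Δ1=0001111 | 1Δ
t=6: Δ0=0001111 Δ1=1001111 Δ2=1000111 Δ3=1000101 | 3Δ
t=7: Δ0=1000101 Δ1=0000101 | 1Δ
t=8: Δ0=0000101 Δ1=1000101 Δ2=1001101 Δ3=1001111 | 3Δ
t=9: Δ0=1001111 Δ1=0001111 | 1Δ
t=10: Δ0=0001111 Δ1=1001111 Δ2=1000111 Δ3=1000101 | 3Δ
t=11: Δ0=1000101 Δ1=0000101 | 1Δ

0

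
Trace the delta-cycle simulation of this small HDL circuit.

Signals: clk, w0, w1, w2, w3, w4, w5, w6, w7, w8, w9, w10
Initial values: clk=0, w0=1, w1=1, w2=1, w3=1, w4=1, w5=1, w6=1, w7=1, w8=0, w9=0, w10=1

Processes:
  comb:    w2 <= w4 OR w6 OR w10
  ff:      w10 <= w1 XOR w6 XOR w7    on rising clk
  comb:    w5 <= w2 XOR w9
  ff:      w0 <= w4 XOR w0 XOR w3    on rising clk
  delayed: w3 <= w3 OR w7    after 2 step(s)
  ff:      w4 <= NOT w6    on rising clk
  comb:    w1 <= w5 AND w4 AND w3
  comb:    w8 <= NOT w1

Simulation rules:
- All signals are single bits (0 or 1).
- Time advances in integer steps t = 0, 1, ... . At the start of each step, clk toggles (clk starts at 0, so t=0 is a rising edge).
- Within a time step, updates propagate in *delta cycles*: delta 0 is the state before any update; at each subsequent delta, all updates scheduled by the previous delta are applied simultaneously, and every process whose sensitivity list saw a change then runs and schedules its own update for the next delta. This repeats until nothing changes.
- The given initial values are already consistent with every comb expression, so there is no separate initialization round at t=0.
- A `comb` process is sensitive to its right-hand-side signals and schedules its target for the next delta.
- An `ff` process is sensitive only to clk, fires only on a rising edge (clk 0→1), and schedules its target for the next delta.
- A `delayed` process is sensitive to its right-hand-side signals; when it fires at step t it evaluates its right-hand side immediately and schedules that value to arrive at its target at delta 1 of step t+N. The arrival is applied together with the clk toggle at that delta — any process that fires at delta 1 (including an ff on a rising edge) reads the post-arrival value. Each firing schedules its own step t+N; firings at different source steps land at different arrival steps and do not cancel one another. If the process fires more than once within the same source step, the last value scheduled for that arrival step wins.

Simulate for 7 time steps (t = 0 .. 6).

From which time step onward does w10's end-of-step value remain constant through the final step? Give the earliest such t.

t=0 Δ0: w1=1 w7=1 w0=1 w3=1 w10=1 w2=1 w8=0 w6=1 w9=0 clk=0 w4=1 w5=1
  Δ1: clk:0→1
  Δ2: w4:1→0
  Δ3: w1:1→0
  Δ4: w8:0→1
  (4Δ to stable)
t=1 Δ0: w1=0 w7=1 w0=1 w3=1 w10=1 w2=1 w8=1 w6=1 w9=0 clk=1 w4=0 w5=1
  Δ1: clk:1→0
  (1Δ to stable)
t=2 Δ0: w1=0 w7=1 w0=1 w3=1 w10=1 w2=1 w8=1 w6=1 w9=0 clk=0 w4=0 w5=1
  Δ1: clk:0→1
  Δ2: w0:1→0, w10:1→0
  (2Δ to stable)
t=3 Δ0: w1=0 w7=1 w0=0 w3=1 w10=0 w2=1 w8=1 w6=1 w9=0 clk=1 w4=0 w5=1
  Δ1: clk:1→0
  (1Δ to stable)
t=4 Δ0: w1=0 w7=1 w0=0 w3=1 w10=0 w2=1 w8=1 w6=1 w9=0 clk=0 w4=0 w5=1
  Δ1: clk:0→1
  Δ2: w0:0→1
  (2Δ to stable)
t=5 Δ0: w1=0 w7=1 w0=1 w3=1 w10=0 w2=1 w8=1 w6=1 w9=0 clk=1 w4=0 w5=1
  Δ1: clk:1→0
  (1Δ to stable)
t=6 Δ0: w1=0 w7=1 w0=1 w3=1 w10=0 w2=1 w8=1 w6=1 w9=0 clk=0 w4=0 w5=1
  Δ1: clk:0→1
  Δ2: w0:1→0
  (2Δ to stable)

2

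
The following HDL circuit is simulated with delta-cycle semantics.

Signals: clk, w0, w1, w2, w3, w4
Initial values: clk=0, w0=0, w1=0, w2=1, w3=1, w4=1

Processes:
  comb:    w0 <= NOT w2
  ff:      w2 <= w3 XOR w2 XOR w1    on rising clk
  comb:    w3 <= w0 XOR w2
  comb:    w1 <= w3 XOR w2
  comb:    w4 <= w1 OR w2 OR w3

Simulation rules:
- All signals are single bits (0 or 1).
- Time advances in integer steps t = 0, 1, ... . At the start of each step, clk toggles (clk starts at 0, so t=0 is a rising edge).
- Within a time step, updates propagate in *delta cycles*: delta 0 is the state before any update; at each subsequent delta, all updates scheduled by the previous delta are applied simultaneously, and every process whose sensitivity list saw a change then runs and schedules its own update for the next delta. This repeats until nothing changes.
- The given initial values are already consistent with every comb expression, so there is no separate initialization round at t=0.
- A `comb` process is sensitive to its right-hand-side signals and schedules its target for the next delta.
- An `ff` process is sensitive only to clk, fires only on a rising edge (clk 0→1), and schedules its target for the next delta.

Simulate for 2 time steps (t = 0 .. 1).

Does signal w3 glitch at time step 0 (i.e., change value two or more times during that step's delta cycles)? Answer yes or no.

yes

[bits: w3,clk,w0,w4,w1,w2]
t=0: Δ0=100101 Δ1=110101 Δ2=110100 Δ3=011110 Δ4=111100 Δ5=111110 | 5Δ
t=1: Δ0=111110 Δ1=101110 | 1Δ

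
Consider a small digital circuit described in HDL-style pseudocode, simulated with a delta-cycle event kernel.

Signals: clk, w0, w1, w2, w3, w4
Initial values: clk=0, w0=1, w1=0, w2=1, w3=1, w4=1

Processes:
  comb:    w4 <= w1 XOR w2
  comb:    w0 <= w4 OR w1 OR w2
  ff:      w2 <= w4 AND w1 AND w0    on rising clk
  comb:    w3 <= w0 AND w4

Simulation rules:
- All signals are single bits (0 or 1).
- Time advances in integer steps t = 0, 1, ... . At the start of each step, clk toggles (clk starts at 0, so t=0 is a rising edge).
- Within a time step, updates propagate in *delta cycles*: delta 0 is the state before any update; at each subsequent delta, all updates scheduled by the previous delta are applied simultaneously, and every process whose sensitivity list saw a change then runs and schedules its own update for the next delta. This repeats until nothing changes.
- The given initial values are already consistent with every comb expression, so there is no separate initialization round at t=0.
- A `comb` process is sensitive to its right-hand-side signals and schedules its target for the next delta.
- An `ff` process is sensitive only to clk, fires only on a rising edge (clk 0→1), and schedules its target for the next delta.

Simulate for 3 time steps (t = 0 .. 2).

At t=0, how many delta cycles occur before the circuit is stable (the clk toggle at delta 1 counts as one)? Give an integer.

t=0 Δ0: w1=0 w2=1 clk=0 w4=1 w3=1 w0=1
  Δ1: clk:0→1
  Δ2: w2:1→0
  Δ3: w4:1→0
  Δ4: w3:1→0, w0:1→0
  (4Δ to stable)
t=1 Δ0: w1=0 w2=0 clk=1 w4=0 w3=0 w0=0
  Δ1: clk:1→0
  (1Δ to stable)
t=2 Δ0: w1=0 w2=0 clk=0 w4=0 w3=0 w0=0
  Δ1: clk:0→1
  (1Δ to stable)

4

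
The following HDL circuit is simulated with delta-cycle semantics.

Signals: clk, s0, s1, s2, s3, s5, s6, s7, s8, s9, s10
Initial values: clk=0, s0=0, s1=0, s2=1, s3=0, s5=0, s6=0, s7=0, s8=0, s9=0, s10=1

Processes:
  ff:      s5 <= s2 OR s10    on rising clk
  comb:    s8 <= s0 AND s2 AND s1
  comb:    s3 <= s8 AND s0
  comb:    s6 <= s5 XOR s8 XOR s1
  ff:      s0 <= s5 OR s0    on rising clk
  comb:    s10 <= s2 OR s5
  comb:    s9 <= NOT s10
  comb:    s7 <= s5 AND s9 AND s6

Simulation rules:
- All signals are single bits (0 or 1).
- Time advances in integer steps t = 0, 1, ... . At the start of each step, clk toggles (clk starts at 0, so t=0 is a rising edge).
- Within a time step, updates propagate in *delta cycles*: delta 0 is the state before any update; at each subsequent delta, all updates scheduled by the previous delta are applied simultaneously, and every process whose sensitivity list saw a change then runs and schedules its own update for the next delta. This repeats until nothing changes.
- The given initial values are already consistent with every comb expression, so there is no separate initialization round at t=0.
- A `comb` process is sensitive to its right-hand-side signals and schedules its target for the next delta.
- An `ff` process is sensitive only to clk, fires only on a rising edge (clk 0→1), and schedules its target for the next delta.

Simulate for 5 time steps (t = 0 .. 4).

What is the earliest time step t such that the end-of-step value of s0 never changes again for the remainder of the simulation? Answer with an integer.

2

t=0 Δ0: s1=0 clk=0 s8=0 s7=0 s6=0 s10=1 s9=0 s2=1 s0=0 s3=0 s5=0
  Δ1: clk:0→1
  Δ2: s5:0→1
  Δ3: s6:0→1
  (3Δ to stable)
t=1 Δ0: s1=0 clk=1 s8=0 s7=0 s6=1 s10=1 s9=0 s2=1 s0=0 s3=0 s5=1
  Δ1: clk:1→0
  (1Δ to stable)
t=2 Δ0: s1=0 clk=0 s8=0 s7=0 s6=1 s10=1 s9=0 s2=1 s0=0 s3=0 s5=1
  Δ1: clk:0→1
  Δ2: s0:0→1
  (2Δ to stable)
t=3 Δ0: s1=0 clk=1 s8=0 s7=0 s6=1 s10=1 s9=0 s2=1 s0=1 s3=0 s5=1
  Δ1: clk:1→0
  (1Δ to stable)
t=4 Δ0: s1=0 clk=0 s8=0 s7=0 s6=1 s10=1 s9=0 s2=1 s0=1 s3=0 s5=1
  Δ1: clk:0→1
  (1Δ to stable)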